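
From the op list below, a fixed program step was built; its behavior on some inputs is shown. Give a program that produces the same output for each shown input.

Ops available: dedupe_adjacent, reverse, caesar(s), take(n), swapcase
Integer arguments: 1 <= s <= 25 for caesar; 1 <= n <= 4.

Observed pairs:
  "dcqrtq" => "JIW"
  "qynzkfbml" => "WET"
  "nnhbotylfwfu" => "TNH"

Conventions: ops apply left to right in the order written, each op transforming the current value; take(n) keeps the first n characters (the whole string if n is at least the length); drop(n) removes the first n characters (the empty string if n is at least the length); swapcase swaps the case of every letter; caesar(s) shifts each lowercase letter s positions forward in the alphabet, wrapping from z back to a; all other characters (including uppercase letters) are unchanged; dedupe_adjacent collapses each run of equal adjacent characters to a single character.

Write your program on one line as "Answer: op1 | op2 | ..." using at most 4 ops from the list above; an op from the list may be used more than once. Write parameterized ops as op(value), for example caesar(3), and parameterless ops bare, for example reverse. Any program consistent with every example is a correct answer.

caesar(6) | dedupe_adjacent | take(3) | swapcase

Check, running the answer program on each example:
  "dcqrtq" -> "jiwxzw" -> "jiwxzw" -> "jiw" -> "JIW"
  "qynzkfbml" -> "wetfqlhsr" -> "wetfqlhsr" -> "wet" -> "WET"
  "nnhbotylfwfu" -> "ttnhuzerlcla" -> "tnhuzerlcla" -> "tnh" -> "TNH"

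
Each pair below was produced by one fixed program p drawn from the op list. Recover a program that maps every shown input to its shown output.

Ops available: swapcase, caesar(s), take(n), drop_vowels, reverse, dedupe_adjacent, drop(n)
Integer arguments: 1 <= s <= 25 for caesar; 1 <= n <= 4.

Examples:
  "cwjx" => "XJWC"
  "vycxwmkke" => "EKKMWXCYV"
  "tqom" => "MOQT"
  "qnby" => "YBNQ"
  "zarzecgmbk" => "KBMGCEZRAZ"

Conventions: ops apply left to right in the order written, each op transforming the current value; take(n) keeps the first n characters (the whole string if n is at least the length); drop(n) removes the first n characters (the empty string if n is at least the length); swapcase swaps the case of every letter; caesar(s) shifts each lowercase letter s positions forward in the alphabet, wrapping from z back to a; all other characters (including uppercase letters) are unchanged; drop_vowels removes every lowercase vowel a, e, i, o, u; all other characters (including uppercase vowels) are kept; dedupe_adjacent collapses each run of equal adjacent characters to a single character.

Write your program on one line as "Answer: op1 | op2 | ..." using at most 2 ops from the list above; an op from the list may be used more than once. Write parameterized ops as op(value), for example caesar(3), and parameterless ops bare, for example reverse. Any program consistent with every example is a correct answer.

swapcase | reverse

Check, running the answer program on each example:
  "cwjx" -> "CWJX" -> "XJWC"
  "vycxwmkke" -> "VYCXWMKKE" -> "EKKMWXCYV"
  "tqom" -> "TQOM" -> "MOQT"
  "qnby" -> "QNBY" -> "YBNQ"
  "zarzecgmbk" -> "ZARZECGMBK" -> "KBMGCEZRAZ"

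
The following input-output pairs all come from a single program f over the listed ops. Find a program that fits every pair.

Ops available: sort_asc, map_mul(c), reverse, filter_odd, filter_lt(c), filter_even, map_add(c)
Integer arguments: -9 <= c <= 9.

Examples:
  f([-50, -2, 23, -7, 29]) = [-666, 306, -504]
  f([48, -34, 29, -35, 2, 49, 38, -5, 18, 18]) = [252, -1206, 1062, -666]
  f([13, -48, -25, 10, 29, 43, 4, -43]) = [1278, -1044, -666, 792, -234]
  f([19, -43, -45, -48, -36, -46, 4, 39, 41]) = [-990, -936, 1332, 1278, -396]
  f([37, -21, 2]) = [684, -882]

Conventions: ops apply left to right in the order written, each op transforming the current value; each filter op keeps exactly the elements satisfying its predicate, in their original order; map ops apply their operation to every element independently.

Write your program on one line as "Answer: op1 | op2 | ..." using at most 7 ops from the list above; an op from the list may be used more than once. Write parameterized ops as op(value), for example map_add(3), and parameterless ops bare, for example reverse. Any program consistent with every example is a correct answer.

map_add(-7) | map_mul(3) | map_add(8) | map_mul(-9) | filter_even | reverse

Check, running the answer program on each example:
  [-50, -2, 23, -7, 29] -> [-57, -9, 16, -14, 22] -> [-171, -27, 48, -42, 66] -> [-163, -19, 56, -34, 74] -> [1467, 171, -504, 306, -666] -> [-504, 306, -666] -> [-666, 306, -504]
  [48, -34, 29, -35, 2, 49, 38, -5, 18, 18] -> [41, -41, 22, -42, -5, 42, 31, -12, 11, 11] -> [123, -123, 66, -126, -15, 126, 93, -36, 33, 33] -> [131, -115, 74, -118, -7, 134, 101, -28, 41, 41] -> [-1179, 1035, -666, 1062, 63, -1206, -909, 252, -369, -369] -> [-666, 1062, -1206, 252] -> [252, -1206, 1062, -666]
  [13, -48, -25, 10, 29, 43, 4, -43] -> [6, -55, -32, 3, 22, 36, -3, -50] -> [18, -165, -96, 9, 66, 108, -9, -150] -> [26, -157, -88, 17, 74, 116, -1, -142] -> [-234, 1413, 792, -153, -666, -1044, 9, 1278] -> [-234, 792, -666, -1044, 1278] -> [1278, -1044, -666, 792, -234]
  [19, -43, -45, -48, -36, -46, 4, 39, 41] -> [12, -50, -52, -55, -43, -53, -3, 32, 34] -> [36, -150, -156, -165, -129, -159, -9, 96, 102] -> [44, -142, -148, -157, -121, -151, -1, 104, 110] -> [-396, 1278, 1332, 1413, 1089, 1359, 9, -936, -990] -> [-396, 1278, 1332, -936, -990] -> [-990, -936, 1332, 1278, -396]
  [37, -21, 2] -> [30, -28, -5] -> [90, -84, -15] -> [98, -76, -7] -> [-882, 684, 63] -> [-882, 684] -> [684, -882]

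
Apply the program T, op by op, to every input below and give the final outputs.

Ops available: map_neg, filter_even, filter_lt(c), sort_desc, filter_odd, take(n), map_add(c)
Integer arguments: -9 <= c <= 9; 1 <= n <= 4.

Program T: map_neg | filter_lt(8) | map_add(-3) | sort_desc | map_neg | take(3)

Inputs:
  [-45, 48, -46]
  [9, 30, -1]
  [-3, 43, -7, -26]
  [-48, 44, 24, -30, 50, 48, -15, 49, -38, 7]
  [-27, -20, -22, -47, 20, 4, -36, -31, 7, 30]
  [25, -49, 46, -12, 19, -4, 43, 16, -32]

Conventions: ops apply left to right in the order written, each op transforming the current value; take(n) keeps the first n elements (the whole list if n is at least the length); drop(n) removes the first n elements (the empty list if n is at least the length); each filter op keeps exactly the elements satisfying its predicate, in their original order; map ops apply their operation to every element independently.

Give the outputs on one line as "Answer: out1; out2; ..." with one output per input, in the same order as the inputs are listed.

Execution, op by op:
  [-45, 48, -46] -> [45, -48, 46] -> [-48] -> [-51] -> [-51] -> [51] -> [51]
  [9, 30, -1] -> [-9, -30, 1] -> [-9, -30, 1] -> [-12, -33, -2] -> [-2, -12, -33] -> [2, 12, 33] -> [2, 12, 33]
  [-3, 43, -7, -26] -> [3, -43, 7, 26] -> [3, -43, 7] -> [0, -46, 4] -> [4, 0, -46] -> [-4, 0, 46] -> [-4, 0, 46]
  [-48, 44, 24, -30, 50, 48, -15, 49, -38, 7] -> [48, -44, -24, 30, -50, -48, 15, -49, 38, -7] -> [-44, -24, -50, -48, -49, -7] -> [-47, -27, -53, -51, -52, -10] -> [-10, -27, -47, -51, -52, -53] -> [10, 27, 47, 51, 52, 53] -> [10, 27, 47]
  [-27, -20, -22, -47, 20, 4, -36, -31, 7, 30] -> [27, 20, 22, 47, -20, -4, 36, 31, -7, -30] -> [-20, -4, -7, -30] -> [-23, -7, -10, -33] -> [-7, -10, -23, -33] -> [7, 10, 23, 33] -> [7, 10, 23]
  [25, -49, 46, -12, 19, -4, 43, 16, -32] -> [-25, 49, -46, 12, -19, 4, -43, -16, 32] -> [-25, -46, -19, 4, -43, -16] -> [-28, -49, -22, 1, -46, -19] -> [1, -19, -22, -28, -46, -49] -> [-1, 19, 22, 28, 46, 49] -> [-1, 19, 22]

[51]; [2, 12, 33]; [-4, 0, 46]; [10, 27, 47]; [7, 10, 23]; [-1, 19, 22]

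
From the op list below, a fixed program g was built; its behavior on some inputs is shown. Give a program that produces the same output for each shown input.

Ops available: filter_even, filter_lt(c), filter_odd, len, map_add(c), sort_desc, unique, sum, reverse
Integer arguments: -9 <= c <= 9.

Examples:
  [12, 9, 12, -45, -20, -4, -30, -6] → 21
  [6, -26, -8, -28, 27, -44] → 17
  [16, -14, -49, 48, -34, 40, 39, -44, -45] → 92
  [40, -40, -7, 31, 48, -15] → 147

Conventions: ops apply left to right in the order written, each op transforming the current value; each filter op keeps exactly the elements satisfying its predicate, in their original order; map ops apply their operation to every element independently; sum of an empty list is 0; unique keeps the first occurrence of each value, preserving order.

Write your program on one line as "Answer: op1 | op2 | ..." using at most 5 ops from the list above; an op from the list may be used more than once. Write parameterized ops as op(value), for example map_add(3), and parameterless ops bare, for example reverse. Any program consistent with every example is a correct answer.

sort_desc | map_add(7) | map_add(8) | unique | sum

Check, running the answer program on each example:
  [12, 9, 12, -45, -20, -4, -30, -6] -> [12, 12, 9, -4, -6, -20, -30, -45] -> [19, 19, 16, 3, 1, -13, -23, -38] -> [27, 27, 24, 11, 9, -5, -15, -30] -> [27, 24, 11, 9, -5, -15, -30] -> 21
  [6, -26, -8, -28, 27, -44] -> [27, 6, -8, -26, -28, -44] -> [34, 13, -1, -19, -21, -37] -> [42, 21, 7, -11, -13, -29] -> [42, 21, 7, -11, -13, -29] -> 17
  [16, -14, -49, 48, -34, 40, 39, -44, -45] -> [48, 40, 39, 16, -14, -34, -44, -45, -49] -> [55, 47, 46, 23, -7, -27, -37, -38, -42] -> [63, 55, 54, 31, 1, -19, -29, -30, -34] -> [63, 55, 54, 31, 1, -19, -29, -30, -34] -> 92
  [40, -40, -7, 31, 48, -15] -> [48, 40, 31, -7, -15, -40] -> [55, 47, 38, 0, -8, -33] -> [63, 55, 46, 8, 0, -25] -> [63, 55, 46, 8, 0, -25] -> 147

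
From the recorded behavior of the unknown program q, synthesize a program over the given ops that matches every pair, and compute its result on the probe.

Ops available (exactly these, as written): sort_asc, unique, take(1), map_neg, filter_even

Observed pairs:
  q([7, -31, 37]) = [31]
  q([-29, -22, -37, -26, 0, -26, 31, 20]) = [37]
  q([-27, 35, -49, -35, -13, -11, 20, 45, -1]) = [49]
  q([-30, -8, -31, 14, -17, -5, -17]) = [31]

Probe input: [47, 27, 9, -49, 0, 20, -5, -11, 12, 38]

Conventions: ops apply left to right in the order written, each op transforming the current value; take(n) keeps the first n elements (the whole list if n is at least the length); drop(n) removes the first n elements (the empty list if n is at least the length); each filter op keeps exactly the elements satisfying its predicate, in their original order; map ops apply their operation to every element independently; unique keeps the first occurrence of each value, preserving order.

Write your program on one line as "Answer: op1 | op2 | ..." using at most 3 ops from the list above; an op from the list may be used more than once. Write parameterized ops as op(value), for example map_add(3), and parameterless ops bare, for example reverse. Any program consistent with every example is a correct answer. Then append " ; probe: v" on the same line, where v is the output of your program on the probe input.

sort_asc | take(1) | map_neg ; probe: [49]

Check, running the answer program on each example:
  [7, -31, 37] -> [-31, 7, 37] -> [-31] -> [31]
  [-29, -22, -37, -26, 0, -26, 31, 20] -> [-37, -29, -26, -26, -22, 0, 20, 31] -> [-37] -> [37]
  [-27, 35, -49, -35, -13, -11, 20, 45, -1] -> [-49, -35, -27, -13, -11, -1, 20, 35, 45] -> [-49] -> [49]
  [-30, -8, -31, 14, -17, -5, -17] -> [-31, -30, -17, -17, -8, -5, 14] -> [-31] -> [31]
  probe: [47, 27, 9, -49, 0, 20, -5, -11, 12, 38] -> [-49, -11, -5, 0, 9, 12, 20, 27, 38, 47] -> [-49] -> [49]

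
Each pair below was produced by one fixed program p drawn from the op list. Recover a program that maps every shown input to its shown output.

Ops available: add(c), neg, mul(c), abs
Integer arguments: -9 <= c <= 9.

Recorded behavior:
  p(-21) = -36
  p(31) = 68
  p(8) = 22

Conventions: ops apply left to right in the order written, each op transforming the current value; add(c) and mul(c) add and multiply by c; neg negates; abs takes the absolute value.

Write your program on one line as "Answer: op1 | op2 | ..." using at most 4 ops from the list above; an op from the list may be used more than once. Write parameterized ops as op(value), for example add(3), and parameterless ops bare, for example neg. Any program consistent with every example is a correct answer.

mul(2) | add(7) | add(-3) | add(2)

Check, running the answer program on each example:
  -21 -> -42 -> -35 -> -38 -> -36
  31 -> 62 -> 69 -> 66 -> 68
  8 -> 16 -> 23 -> 20 -> 22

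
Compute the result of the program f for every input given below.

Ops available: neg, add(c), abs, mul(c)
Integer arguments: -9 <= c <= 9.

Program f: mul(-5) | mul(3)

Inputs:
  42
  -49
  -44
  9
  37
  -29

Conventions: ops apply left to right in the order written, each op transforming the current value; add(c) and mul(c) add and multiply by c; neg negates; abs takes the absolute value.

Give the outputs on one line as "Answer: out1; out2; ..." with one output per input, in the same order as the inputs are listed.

Execution, op by op:
  42 -> -210 -> -630
  -49 -> 245 -> 735
  -44 -> 220 -> 660
  9 -> -45 -> -135
  37 -> -185 -> -555
  -29 -> 145 -> 435

-630; 735; 660; -135; -555; 435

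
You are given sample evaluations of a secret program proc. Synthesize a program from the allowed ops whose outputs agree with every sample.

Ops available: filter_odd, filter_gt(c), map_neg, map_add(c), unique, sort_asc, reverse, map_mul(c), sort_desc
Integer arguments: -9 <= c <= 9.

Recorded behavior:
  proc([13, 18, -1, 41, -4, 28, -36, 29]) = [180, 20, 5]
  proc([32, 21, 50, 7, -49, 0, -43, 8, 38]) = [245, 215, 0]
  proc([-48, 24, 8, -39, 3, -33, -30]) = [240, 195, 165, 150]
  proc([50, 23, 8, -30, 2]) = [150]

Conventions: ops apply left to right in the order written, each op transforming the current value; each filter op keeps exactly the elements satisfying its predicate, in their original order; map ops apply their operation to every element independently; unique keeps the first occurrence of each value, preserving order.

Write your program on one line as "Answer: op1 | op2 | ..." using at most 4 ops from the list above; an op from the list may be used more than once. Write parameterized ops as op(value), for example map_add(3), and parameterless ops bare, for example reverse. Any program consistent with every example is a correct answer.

sort_asc | map_mul(-5) | filter_gt(-2)

Check, running the answer program on each example:
  [13, 18, -1, 41, -4, 28, -36, 29] -> [-36, -4, -1, 13, 18, 28, 29, 41] -> [180, 20, 5, -65, -90, -140, -145, -205] -> [180, 20, 5]
  [32, 21, 50, 7, -49, 0, -43, 8, 38] -> [-49, -43, 0, 7, 8, 21, 32, 38, 50] -> [245, 215, 0, -35, -40, -105, -160, -190, -250] -> [245, 215, 0]
  [-48, 24, 8, -39, 3, -33, -30] -> [-48, -39, -33, -30, 3, 8, 24] -> [240, 195, 165, 150, -15, -40, -120] -> [240, 195, 165, 150]
  [50, 23, 8, -30, 2] -> [-30, 2, 8, 23, 50] -> [150, -10, -40, -115, -250] -> [150]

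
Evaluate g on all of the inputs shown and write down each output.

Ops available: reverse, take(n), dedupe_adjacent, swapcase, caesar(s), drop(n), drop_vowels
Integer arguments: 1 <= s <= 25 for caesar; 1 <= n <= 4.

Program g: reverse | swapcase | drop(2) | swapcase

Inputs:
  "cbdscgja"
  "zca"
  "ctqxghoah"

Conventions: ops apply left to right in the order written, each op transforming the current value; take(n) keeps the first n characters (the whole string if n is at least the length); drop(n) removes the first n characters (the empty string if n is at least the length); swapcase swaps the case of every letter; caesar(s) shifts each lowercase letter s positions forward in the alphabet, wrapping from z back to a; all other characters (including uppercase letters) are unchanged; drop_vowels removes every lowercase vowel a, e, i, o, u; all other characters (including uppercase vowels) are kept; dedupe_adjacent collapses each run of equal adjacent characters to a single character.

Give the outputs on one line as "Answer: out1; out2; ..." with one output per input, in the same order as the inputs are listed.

"gcsdbc"; "z"; "ohgxqtc"

Execution, op by op:
  "cbdscgja" -> "ajgcsdbc" -> "AJGCSDBC" -> "GCSDBC" -> "gcsdbc"
  "zca" -> "acz" -> "ACZ" -> "Z" -> "z"
  "ctqxghoah" -> "haohgxqtc" -> "HAOHGXQTC" -> "OHGXQTC" -> "ohgxqtc"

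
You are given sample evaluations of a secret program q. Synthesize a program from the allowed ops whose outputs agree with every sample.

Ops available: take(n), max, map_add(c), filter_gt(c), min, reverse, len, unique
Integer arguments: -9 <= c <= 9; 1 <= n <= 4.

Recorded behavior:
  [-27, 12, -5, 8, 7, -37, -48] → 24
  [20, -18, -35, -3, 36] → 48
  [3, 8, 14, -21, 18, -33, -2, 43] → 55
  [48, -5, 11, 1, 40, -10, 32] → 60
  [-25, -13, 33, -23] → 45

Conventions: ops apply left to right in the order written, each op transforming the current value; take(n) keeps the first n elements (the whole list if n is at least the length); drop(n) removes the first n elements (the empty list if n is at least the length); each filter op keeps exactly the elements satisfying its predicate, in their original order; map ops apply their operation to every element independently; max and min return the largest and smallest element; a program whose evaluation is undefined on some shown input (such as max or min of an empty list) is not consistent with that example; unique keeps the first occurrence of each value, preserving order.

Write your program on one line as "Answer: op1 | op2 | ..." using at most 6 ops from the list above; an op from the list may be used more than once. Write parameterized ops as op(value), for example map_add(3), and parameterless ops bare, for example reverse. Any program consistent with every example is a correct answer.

reverse | map_add(7) | filter_gt(9) | map_add(5) | max

Check, running the answer program on each example:
  [-27, 12, -5, 8, 7, -37, -48] -> [-48, -37, 7, 8, -5, 12, -27] -> [-41, -30, 14, 15, 2, 19, -20] -> [14, 15, 19] -> [19, 20, 24] -> 24
  [20, -18, -35, -3, 36] -> [36, -3, -35, -18, 20] -> [43, 4, -28, -11, 27] -> [43, 27] -> [48, 32] -> 48
  [3, 8, 14, -21, 18, -33, -2, 43] -> [43, -2, -33, 18, -21, 14, 8, 3] -> [50, 5, -26, 25, -14, 21, 15, 10] -> [50, 25, 21, 15, 10] -> [55, 30, 26, 20, 15] -> 55
  [48, -5, 11, 1, 40, -10, 32] -> [32, -10, 40, 1, 11, -5, 48] -> [39, -3, 47, 8, 18, 2, 55] -> [39, 47, 18, 55] -> [44, 52, 23, 60] -> 60
  [-25, -13, 33, -23] -> [-23, 33, -13, -25] -> [-16, 40, -6, -18] -> [40] -> [45] -> 45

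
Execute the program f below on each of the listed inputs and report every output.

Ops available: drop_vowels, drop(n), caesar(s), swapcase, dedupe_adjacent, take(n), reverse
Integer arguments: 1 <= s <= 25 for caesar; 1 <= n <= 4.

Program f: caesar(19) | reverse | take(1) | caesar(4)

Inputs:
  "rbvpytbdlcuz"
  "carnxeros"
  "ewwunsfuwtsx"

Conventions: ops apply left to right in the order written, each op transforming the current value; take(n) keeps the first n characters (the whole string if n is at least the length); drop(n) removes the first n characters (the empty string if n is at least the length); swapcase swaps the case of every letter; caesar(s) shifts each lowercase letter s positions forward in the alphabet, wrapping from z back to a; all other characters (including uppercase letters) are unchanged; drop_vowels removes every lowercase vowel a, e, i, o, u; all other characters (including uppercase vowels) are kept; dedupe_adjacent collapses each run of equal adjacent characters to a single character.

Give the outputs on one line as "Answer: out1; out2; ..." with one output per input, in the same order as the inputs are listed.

Execution, op by op:
  "rbvpytbdlcuz" -> "kuoirmuwevns" -> "snvewumriouk" -> "s" -> "w"
  "carnxeros" -> "vtkgqxkhl" -> "lhkxqgktv" -> "l" -> "p"
  "ewwunsfuwtsx" -> "xppnglynpmlq" -> "qlmpnylgnppx" -> "q" -> "u"

"w"; "p"; "u"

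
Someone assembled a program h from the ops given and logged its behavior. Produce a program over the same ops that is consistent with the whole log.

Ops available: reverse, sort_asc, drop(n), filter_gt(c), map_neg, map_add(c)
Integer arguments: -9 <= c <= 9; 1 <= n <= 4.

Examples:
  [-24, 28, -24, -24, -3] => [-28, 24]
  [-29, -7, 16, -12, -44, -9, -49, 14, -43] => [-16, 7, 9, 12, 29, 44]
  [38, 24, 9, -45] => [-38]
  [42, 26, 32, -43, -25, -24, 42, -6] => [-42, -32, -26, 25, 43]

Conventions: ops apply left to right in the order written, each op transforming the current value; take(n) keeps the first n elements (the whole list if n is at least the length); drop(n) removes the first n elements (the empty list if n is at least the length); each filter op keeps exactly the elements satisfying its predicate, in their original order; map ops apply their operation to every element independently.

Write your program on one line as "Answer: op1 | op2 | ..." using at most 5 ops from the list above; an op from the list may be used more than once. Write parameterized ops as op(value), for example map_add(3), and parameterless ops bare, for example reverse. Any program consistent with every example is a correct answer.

reverse | drop(3) | map_neg | sort_asc

Check, running the answer program on each example:
  [-24, 28, -24, -24, -3] -> [-3, -24, -24, 28, -24] -> [28, -24] -> [-28, 24] -> [-28, 24]
  [-29, -7, 16, -12, -44, -9, -49, 14, -43] -> [-43, 14, -49, -9, -44, -12, 16, -7, -29] -> [-9, -44, -12, 16, -7, -29] -> [9, 44, 12, -16, 7, 29] -> [-16, 7, 9, 12, 29, 44]
  [38, 24, 9, -45] -> [-45, 9, 24, 38] -> [38] -> [-38] -> [-38]
  [42, 26, 32, -43, -25, -24, 42, -6] -> [-6, 42, -24, -25, -43, 32, 26, 42] -> [-25, -43, 32, 26, 42] -> [25, 43, -32, -26, -42] -> [-42, -32, -26, 25, 43]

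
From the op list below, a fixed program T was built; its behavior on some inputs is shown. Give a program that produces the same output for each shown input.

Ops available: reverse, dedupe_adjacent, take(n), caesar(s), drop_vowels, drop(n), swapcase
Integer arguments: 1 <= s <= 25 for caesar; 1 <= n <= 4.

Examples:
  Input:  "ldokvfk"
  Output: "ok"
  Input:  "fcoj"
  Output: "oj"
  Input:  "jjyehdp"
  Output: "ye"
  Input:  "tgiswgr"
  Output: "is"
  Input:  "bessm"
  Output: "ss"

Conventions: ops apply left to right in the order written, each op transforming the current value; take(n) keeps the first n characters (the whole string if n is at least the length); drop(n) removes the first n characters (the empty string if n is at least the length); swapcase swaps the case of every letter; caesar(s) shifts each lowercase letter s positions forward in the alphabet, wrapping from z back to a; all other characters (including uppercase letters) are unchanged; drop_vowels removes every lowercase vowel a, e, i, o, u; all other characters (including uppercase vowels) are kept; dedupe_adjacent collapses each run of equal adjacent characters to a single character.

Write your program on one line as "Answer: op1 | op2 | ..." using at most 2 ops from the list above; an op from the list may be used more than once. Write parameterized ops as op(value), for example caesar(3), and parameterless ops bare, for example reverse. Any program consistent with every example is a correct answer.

drop(2) | take(2)

Check, running the answer program on each example:
  "ldokvfk" -> "okvfk" -> "ok"
  "fcoj" -> "oj" -> "oj"
  "jjyehdp" -> "yehdp" -> "ye"
  "tgiswgr" -> "iswgr" -> "is"
  "bessm" -> "ssm" -> "ss"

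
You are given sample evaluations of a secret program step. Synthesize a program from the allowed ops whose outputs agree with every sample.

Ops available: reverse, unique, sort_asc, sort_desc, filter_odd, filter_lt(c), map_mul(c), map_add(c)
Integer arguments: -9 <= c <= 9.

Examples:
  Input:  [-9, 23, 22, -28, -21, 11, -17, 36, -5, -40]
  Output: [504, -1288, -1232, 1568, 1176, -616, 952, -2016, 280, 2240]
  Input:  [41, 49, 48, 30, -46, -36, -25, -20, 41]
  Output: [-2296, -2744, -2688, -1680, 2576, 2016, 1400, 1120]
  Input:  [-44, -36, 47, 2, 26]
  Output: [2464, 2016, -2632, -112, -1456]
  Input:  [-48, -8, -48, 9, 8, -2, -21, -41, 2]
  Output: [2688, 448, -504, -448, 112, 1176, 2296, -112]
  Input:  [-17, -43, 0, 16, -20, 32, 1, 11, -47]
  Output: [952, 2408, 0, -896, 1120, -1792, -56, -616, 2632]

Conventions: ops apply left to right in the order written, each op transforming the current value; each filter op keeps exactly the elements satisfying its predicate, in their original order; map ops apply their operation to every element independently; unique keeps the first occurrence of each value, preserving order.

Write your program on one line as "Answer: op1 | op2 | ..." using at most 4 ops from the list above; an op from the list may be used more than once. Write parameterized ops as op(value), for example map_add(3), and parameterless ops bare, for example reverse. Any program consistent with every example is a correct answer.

map_mul(7) | map_mul(2) | unique | map_mul(-4)

Check, running the answer program on each example:
  [-9, 23, 22, -28, -21, 11, -17, 36, -5, -40] -> [-63, 161, 154, -196, -147, 77, -119, 252, -35, -280] -> [-126, 322, 308, -392, -294, 154, -238, 504, -70, -560] -> [-126, 322, 308, -392, -294, 154, -238, 504, -70, -560] -> [504, -1288, -1232, 1568, 1176, -616, 952, -2016, 280, 2240]
  [41, 49, 48, 30, -46, -36, -25, -20, 41] -> [287, 343, 336, 210, -322, -252, -175, -140, 287] -> [574, 686, 672, 420, -644, -504, -350, -280, 574] -> [574, 686, 672, 420, -644, -504, -350, -280] -> [-2296, -2744, -2688, -1680, 2576, 2016, 1400, 1120]
  [-44, -36, 47, 2, 26] -> [-308, -252, 329, 14, 182] -> [-616, -504, 658, 28, 364] -> [-616, -504, 658, 28, 364] -> [2464, 2016, -2632, -112, -1456]
  [-48, -8, -48, 9, 8, -2, -21, -41, 2] -> [-336, -56, -336, 63, 56, -14, -147, -287, 14] -> [-672, -112, -672, 126, 112, -28, -294, -574, 28] -> [-672, -112, 126, 112, -28, -294, -574, 28] -> [2688, 448, -504, -448, 112, 1176, 2296, -112]
  [-17, -43, 0, 16, -20, 32, 1, 11, -47] -> [-119, -301, 0, 112, -140, 224, 7, 77, -329] -> [-238, -602, 0, 224, -280, 448, 14, 154, -658] -> [-238, -602, 0, 224, -280, 448, 14, 154, -658] -> [952, 2408, 0, -896, 1120, -1792, -56, -616, 2632]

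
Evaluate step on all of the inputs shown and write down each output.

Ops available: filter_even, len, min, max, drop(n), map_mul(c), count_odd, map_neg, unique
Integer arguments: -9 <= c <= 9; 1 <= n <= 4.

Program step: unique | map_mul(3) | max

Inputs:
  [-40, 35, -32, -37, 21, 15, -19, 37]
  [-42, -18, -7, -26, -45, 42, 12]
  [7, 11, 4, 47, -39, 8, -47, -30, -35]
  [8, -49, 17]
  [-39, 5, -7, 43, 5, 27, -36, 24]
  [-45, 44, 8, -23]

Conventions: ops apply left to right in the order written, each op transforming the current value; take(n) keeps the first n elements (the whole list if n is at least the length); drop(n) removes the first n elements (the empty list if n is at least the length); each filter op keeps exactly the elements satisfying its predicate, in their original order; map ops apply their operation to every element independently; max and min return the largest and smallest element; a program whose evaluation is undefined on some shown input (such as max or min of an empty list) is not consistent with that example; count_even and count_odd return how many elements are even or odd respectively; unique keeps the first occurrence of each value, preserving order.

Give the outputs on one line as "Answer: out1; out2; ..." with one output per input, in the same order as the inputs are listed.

111; 126; 141; 51; 129; 132

Execution, op by op:
  [-40, 35, -32, -37, 21, 15, -19, 37] -> [-40, 35, -32, -37, 21, 15, -19, 37] -> [-120, 105, -96, -111, 63, 45, -57, 111] -> 111
  [-42, -18, -7, -26, -45, 42, 12] -> [-42, -18, -7, -26, -45, 42, 12] -> [-126, -54, -21, -78, -135, 126, 36] -> 126
  [7, 11, 4, 47, -39, 8, -47, -30, -35] -> [7, 11, 4, 47, -39, 8, -47, -30, -35] -> [21, 33, 12, 141, -117, 24, -141, -90, -105] -> 141
  [8, -49, 17] -> [8, -49, 17] -> [24, -147, 51] -> 51
  [-39, 5, -7, 43, 5, 27, -36, 24] -> [-39, 5, -7, 43, 27, -36, 24] -> [-117, 15, -21, 129, 81, -108, 72] -> 129
  [-45, 44, 8, -23] -> [-45, 44, 8, -23] -> [-135, 132, 24, -69] -> 132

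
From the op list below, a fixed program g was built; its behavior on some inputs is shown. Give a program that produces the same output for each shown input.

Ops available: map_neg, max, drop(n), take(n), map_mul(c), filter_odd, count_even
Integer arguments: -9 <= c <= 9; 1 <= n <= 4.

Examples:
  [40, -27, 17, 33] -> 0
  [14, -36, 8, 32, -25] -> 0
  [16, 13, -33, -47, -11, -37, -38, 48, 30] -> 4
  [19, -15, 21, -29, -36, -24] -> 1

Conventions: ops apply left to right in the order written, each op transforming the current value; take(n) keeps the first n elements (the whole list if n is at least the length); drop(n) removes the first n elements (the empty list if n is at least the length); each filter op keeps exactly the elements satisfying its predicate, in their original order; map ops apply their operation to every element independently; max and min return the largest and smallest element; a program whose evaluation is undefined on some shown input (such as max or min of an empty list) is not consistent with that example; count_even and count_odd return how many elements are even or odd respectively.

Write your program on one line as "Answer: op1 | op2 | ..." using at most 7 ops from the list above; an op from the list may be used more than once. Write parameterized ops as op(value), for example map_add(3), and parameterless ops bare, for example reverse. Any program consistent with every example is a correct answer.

map_mul(3) | drop(1) | map_mul(2) | drop(4) | map_neg | count_even

Check, running the answer program on each example:
  [40, -27, 17, 33] -> [120, -81, 51, 99] -> [-81, 51, 99] -> [-162, 102, 198] -> [] -> [] -> 0
  [14, -36, 8, 32, -25] -> [42, -108, 24, 96, -75] -> [-108, 24, 96, -75] -> [-216, 48, 192, -150] -> [] -> [] -> 0
  [16, 13, -33, -47, -11, -37, -38, 48, 30] -> [48, 39, -99, -141, -33, -111, -114, 144, 90] -> [39, -99, -141, -33, -111, -114, 144, 90] -> [78, -198, -282, -66, -222, -228, 288, 180] -> [-222, -228, 288, 180] -> [222, 228, -288, -180] -> 4
  [19, -15, 21, -29, -36, -24] -> [57, -45, 63, -87, -108, -72] -> [-45, 63, -87, -108, -72] -> [-90, 126, -174, -216, -144] -> [-144] -> [144] -> 1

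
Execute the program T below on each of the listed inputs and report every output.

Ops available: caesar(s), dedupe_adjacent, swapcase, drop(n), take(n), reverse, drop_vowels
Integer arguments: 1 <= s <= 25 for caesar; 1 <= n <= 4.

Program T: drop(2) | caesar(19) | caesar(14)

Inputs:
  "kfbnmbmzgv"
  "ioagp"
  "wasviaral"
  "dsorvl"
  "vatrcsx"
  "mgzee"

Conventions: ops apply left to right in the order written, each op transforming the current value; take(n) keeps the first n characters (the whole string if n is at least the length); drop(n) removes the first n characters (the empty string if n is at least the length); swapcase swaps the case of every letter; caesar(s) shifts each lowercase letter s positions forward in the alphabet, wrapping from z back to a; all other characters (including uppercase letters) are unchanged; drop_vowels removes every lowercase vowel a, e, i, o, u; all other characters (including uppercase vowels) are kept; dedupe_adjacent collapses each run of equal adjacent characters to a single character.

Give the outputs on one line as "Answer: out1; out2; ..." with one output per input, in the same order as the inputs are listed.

"iutitgnc"; "hnw"; "zcphyhs"; "vycs"; "ayjze"; "gll"

Execution, op by op:
  "kfbnmbmzgv" -> "bnmbmzgv" -> "ugfufszo" -> "iutitgnc"
  "ioagp" -> "agp" -> "tzi" -> "hnw"
  "wasviaral" -> "sviaral" -> "lobtkte" -> "zcphyhs"
  "dsorvl" -> "orvl" -> "hkoe" -> "vycs"
  "vatrcsx" -> "trcsx" -> "mkvlq" -> "ayjze"
  "mgzee" -> "zee" -> "sxx" -> "gll"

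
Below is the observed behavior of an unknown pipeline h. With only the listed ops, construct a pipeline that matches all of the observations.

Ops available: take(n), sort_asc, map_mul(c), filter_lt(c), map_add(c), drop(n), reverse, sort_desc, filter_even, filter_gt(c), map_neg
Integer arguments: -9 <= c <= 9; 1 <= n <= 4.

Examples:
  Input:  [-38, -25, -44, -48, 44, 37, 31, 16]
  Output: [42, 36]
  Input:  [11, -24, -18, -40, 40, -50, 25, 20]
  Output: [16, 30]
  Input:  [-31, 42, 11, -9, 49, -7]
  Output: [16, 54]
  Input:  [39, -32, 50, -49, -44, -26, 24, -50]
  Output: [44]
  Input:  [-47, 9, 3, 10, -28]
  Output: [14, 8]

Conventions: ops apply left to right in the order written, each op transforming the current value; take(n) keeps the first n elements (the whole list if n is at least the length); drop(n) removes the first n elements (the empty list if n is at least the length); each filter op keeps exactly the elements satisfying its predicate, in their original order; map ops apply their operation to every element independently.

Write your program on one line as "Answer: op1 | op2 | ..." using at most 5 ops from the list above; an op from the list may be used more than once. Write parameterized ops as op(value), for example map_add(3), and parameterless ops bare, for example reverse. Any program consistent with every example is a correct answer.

map_neg | map_add(-5) | filter_even | filter_lt(-7) | map_neg

Check, running the answer program on each example:
  [-38, -25, -44, -48, 44, 37, 31, 16] -> [38, 25, 44, 48, -44, -37, -31, -16] -> [33, 20, 39, 43, -49, -42, -36, -21] -> [20, -42, -36] -> [-42, -36] -> [42, 36]
  [11, -24, -18, -40, 40, -50, 25, 20] -> [-11, 24, 18, 40, -40, 50, -25, -20] -> [-16, 19, 13, 35, -45, 45, -30, -25] -> [-16, -30] -> [-16, -30] -> [16, 30]
  [-31, 42, 11, -9, 49, -7] -> [31, -42, -11, 9, -49, 7] -> [26, -47, -16, 4, -54, 2] -> [26, -16, 4, -54, 2] -> [-16, -54] -> [16, 54]
  [39, -32, 50, -49, -44, -26, 24, -50] -> [-39, 32, -50, 49, 44, 26, -24, 50] -> [-44, 27, -55, 44, 39, 21, -29, 45] -> [-44, 44] -> [-44] -> [44]
  [-47, 9, 3, 10, -28] -> [47, -9, -3, -10, 28] -> [42, -14, -8, -15, 23] -> [42, -14, -8] -> [-14, -8] -> [14, 8]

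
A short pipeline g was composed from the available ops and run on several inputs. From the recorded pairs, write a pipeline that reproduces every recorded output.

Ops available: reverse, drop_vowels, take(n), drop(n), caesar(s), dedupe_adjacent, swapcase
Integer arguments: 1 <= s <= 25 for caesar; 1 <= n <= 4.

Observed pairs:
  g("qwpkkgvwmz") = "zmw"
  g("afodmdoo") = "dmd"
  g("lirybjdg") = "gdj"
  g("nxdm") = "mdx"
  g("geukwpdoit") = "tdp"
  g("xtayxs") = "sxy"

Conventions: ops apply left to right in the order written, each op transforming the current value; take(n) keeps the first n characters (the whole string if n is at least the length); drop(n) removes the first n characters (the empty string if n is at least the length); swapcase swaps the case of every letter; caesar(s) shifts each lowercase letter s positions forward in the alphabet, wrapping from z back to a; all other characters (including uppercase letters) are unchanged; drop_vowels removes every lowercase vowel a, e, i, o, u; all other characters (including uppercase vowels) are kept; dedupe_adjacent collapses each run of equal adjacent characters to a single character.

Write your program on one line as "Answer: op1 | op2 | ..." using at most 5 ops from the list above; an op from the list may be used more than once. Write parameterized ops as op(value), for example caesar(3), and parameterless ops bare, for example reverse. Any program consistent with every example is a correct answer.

reverse | dedupe_adjacent | drop_vowels | take(3)

Check, running the answer program on each example:
  "qwpkkgvwmz" -> "zmwvgkkpwq" -> "zmwvgkpwq" -> "zmwvgkpwq" -> "zmw"
  "afodmdoo" -> "oodmdofa" -> "odmdofa" -> "dmdf" -> "dmd"
  "lirybjdg" -> "gdjbyril" -> "gdjbyril" -> "gdjbyrl" -> "gdj"
  "nxdm" -> "mdxn" -> "mdxn" -> "mdxn" -> "mdx"
  "geukwpdoit" -> "tiodpwkueg" -> "tiodpwkueg" -> "tdpwkg" -> "tdp"
  "xtayxs" -> "sxyatx" -> "sxyatx" -> "sxytx" -> "sxy"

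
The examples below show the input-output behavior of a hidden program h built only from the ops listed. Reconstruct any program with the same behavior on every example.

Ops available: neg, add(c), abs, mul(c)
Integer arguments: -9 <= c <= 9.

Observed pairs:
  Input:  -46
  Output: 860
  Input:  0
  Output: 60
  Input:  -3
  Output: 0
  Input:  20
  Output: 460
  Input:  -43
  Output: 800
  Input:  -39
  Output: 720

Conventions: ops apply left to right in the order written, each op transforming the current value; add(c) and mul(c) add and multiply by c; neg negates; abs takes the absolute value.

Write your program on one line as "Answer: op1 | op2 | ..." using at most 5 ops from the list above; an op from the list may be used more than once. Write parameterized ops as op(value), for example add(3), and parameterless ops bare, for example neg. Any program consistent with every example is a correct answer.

add(3) | mul(5) | mul(4) | abs

Check, running the answer program on each example:
  -46 -> -43 -> -215 -> -860 -> 860
  0 -> 3 -> 15 -> 60 -> 60
  -3 -> 0 -> 0 -> 0 -> 0
  20 -> 23 -> 115 -> 460 -> 460
  -43 -> -40 -> -200 -> -800 -> 800
  -39 -> -36 -> -180 -> -720 -> 720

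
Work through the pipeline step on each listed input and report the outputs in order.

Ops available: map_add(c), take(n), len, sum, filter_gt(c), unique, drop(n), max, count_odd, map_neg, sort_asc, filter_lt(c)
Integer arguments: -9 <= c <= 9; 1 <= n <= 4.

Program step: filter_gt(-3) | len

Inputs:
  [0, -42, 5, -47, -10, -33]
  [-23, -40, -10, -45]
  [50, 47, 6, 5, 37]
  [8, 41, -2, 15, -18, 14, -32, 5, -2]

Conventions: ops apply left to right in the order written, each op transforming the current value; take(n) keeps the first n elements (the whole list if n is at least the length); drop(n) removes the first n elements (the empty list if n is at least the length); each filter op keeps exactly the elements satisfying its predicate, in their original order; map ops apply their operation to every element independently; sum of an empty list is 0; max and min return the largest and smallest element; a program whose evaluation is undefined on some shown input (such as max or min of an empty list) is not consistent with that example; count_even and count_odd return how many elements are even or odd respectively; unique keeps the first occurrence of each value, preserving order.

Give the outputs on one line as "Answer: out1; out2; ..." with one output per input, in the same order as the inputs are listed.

2; 0; 5; 7

Execution, op by op:
  [0, -42, 5, -47, -10, -33] -> [0, 5] -> 2
  [-23, -40, -10, -45] -> [] -> 0
  [50, 47, 6, 5, 37] -> [50, 47, 6, 5, 37] -> 5
  [8, 41, -2, 15, -18, 14, -32, 5, -2] -> [8, 41, -2, 15, 14, 5, -2] -> 7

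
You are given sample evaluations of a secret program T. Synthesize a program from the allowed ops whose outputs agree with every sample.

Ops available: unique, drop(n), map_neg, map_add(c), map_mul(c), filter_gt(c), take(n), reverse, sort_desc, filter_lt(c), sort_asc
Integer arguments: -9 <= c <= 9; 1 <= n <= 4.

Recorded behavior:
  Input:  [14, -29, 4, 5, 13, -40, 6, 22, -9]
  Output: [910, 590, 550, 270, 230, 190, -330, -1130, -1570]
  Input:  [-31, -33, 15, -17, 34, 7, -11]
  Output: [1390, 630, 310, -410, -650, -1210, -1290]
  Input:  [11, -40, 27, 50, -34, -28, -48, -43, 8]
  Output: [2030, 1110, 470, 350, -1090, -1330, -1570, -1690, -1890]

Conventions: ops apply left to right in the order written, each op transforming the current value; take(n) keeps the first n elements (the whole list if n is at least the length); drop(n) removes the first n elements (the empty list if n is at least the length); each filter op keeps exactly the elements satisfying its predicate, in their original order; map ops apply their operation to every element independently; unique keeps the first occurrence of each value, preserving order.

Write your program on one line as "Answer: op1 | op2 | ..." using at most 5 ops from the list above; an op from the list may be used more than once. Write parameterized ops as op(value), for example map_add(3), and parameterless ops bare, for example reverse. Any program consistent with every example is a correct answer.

map_mul(8) | map_neg | map_add(-6) | sort_asc | map_mul(-5)

Check, running the answer program on each example:
  [14, -29, 4, 5, 13, -40, 6, 22, -9] -> [112, -232, 32, 40, 104, -320, 48, 176, -72] -> [-112, 232, -32, -40, -104, 320, -48, -176, 72] -> [-118, 226, -38, -46, -110, 314, -54, -182, 66] -> [-182, -118, -110, -54, -46, -38, 66, 226, 314] -> [910, 590, 550, 270, 230, 190, -330, -1130, -1570]
  [-31, -33, 15, -17, 34, 7, -11] -> [-248, -264, 120, -136, 272, 56, -88] -> [248, 264, -120, 136, -272, -56, 88] -> [242, 258, -126, 130, -278, -62, 82] -> [-278, -126, -62, 82, 130, 242, 258] -> [1390, 630, 310, -410, -650, -1210, -1290]
  [11, -40, 27, 50, -34, -28, -48, -43, 8] -> [88, -320, 216, 400, -272, -224, -384, -344, 64] -> [-88, 320, -216, -400, 272, 224, 384, 344, -64] -> [-94, 314, -222, -406, 266, 218, 378, 338, -70] -> [-406, -222, -94, -70, 218, 266, 314, 338, 378] -> [2030, 1110, 470, 350, -1090, -1330, -1570, -1690, -1890]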